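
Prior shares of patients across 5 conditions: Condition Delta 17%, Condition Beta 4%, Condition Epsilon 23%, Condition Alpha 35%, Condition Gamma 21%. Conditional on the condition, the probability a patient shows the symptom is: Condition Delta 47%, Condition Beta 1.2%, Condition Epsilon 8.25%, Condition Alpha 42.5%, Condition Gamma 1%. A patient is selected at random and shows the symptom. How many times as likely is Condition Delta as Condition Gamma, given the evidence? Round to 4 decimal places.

38.0476

By Bayes' rule, posterior ∝ prior × likelihood:
  Condition Delta: 0.17 × 0.47 = 0.0799
  Condition Beta: 0.04 × 0.012 = 0.00048
  Condition Epsilon: 0.23 × 0.0825 = 0.018975
  Condition Alpha: 0.35 × 0.425 = 0.14875
  Condition Gamma: 0.21 × 0.01 = 0.0021
Normalizing constant = 0.250205.
The ratio is 0.0799 / 0.0021 (the normalizer cancels) = 38.0476.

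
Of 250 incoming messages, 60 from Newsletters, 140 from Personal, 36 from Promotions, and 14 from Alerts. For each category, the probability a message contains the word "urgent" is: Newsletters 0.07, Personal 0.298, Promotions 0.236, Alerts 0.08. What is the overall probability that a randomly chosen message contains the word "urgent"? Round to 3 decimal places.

0.222

Prior × likelihood for each hypothesis:
  Newsletters: 0.24 × 0.07 = 0.0168
  Personal: 0.56 × 0.298 = 0.16688
  Promotions: 0.144 × 0.236 = 0.033984
  Alerts: 0.056 × 0.08 = 0.00448
P(urgent-flag) = 0.0168 + 0.16688 + 0.033984 + 0.00448 = 0.222144 → 0.222.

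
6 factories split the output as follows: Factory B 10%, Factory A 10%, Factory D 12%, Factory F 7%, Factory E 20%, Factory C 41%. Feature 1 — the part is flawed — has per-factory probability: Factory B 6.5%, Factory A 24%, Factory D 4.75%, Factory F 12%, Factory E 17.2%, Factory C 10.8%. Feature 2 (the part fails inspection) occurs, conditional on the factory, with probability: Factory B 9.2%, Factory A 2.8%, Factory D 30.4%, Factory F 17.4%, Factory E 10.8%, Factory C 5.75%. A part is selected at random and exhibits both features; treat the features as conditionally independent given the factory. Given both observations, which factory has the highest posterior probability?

Factory E

Compute prior × likelihood for every hypothesis:
  Factory B: 0.1 × 0.065 × 0.092 = 0.000598
  Factory A: 0.1 × 0.24 × 0.028 = 0.000672
  Factory D: 0.12 × 0.0475 × 0.304 = 0.0017328
  Factory F: 0.07 × 0.12 × 0.174 = 0.0014616
  Factory E: 0.2 × 0.172 × 0.108 = 0.0037152
  Factory C: 0.41 × 0.108 × 0.0575 = 0.0025461
Sum = 0.0107257.
Largest term belongs to Factory E, so Factory E is most probable.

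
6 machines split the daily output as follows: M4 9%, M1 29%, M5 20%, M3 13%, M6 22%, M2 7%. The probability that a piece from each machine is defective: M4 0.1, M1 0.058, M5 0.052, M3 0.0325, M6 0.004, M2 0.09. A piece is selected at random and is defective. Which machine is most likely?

Prior × likelihood for each hypothesis:
  M4: 0.09 × 0.1 = 0.009
  M1: 0.29 × 0.058 = 0.01682
  M5: 0.2 × 0.052 = 0.0104
  M3: 0.13 × 0.0325 = 0.004225
  M6: 0.22 × 0.004 = 0.00088
  M2: 0.07 × 0.09 = 0.0063
Normalizing constant = 0.047625.
Largest term belongs to M1, so M1 is most probable.

M1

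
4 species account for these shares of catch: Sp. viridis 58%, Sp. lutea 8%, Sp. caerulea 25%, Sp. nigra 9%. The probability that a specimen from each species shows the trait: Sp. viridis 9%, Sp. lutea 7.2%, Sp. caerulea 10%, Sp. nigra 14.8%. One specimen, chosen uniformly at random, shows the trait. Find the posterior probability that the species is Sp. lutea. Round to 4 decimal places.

0.0598

By Bayes' rule, posterior ∝ prior × likelihood:
  Sp. viridis: 0.58 × 0.09 = 0.0522
  Sp. lutea: 0.08 × 0.072 = 0.00576
  Sp. caerulea: 0.25 × 0.1 = 0.025
  Sp. nigra: 0.09 × 0.148 = 0.01332
Sum = 0.09628.
P(Sp. lutea | evidence) = 0.00576 / 0.09628 ≈ 0.0598.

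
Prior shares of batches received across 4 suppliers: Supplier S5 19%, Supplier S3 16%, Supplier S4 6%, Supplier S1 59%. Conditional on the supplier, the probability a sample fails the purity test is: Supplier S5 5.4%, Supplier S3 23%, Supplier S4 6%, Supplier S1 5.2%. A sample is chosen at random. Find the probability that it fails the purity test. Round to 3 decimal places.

0.081

Unnormalized posteriors (prior × likelihood):
  Supplier S5: 0.19 × 0.054 = 0.01026
  Supplier S3: 0.16 × 0.23 = 0.0368
  Supplier S4: 0.06 × 0.06 = 0.0036
  Supplier S1: 0.59 × 0.052 = 0.03068
P(off-spec) = 0.01026 + 0.0368 + 0.0036 + 0.03068 = 0.08134 → 0.081.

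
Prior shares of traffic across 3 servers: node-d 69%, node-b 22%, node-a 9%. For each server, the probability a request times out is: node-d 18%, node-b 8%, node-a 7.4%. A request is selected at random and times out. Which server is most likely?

node-d

By Bayes' rule, posterior ∝ prior × likelihood:
  node-d: 0.69 × 0.18 = 0.1242
  node-b: 0.22 × 0.08 = 0.0176
  node-a: 0.09 × 0.074 = 0.00666
Sum = 0.14846.
Largest term belongs to node-d, so node-d is most probable.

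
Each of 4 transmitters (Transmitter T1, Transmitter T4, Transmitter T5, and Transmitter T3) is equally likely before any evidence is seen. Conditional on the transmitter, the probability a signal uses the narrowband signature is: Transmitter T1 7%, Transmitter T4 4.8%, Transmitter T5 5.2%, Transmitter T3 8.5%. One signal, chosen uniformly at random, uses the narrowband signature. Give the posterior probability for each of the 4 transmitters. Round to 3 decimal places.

Transmitter T1 0.275, Transmitter T4 0.188, Transmitter T5 0.204, Transmitter T3 0.333

Since the prior is uniform, the posterior is proportional to the likelihood:
  Transmitter T1: 0.07
  Transmitter T4: 0.048
  Transmitter T5: 0.052
  Transmitter T3: 0.085
Sum = 0.255.
P(Transmitter T1 | narrowband) = 0.07/0.255 ≈ 0.275
P(Transmitter T4 | narrowband) = 0.048/0.255 ≈ 0.188
P(Transmitter T5 | narrowband) = 0.052/0.255 ≈ 0.204
P(Transmitter T3 | narrowband) = 0.085/0.255 ≈ 0.333
(Check: 0.275+0.188+0.204+0.333 = 1.000.)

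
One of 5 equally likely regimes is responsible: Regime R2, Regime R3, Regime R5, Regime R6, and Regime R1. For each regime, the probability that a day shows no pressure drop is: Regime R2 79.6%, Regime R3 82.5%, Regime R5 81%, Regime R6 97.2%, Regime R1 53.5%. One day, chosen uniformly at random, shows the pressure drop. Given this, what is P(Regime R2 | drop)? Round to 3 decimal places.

Taking complements, P(drop | each) = Regime R2 0.204, Regime R3 0.175, Regime R5 0.19, Regime R6 0.028, Regime R1 0.465.
With a uniform prior (1/5 each), posterior ∝ likelihood:
  Regime R2: 0.204
  Regime R3: 0.175
  Regime R5: 0.19
  Regime R6: 0.028
  Regime R1: 0.465
Sum = 1.062.
P(Regime R2 | evidence) = 0.204 / 1.062 ≈ 0.192.

0.192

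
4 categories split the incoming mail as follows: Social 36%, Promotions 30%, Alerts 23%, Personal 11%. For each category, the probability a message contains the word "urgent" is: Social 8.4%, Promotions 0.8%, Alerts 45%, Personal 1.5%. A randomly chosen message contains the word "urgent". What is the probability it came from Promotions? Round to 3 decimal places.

Prior × likelihood for each hypothesis:
  Social: 0.36 × 0.084 = 0.03024
  Promotions: 0.3 × 0.008 = 0.0024
  Alerts: 0.23 × 0.45 = 0.1035
  Personal: 0.11 × 0.015 = 0.00165
Total = 0.13779.
P(Promotions | evidence) = 0.0024 / 0.13779 ≈ 0.017.

0.017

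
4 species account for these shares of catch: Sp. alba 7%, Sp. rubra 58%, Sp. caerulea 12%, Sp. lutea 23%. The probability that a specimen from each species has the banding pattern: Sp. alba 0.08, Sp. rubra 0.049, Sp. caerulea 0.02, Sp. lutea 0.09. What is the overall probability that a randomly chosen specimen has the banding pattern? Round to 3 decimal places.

Prior × likelihood for each hypothesis:
  Sp. alba: 0.07 × 0.08 = 0.0056
  Sp. rubra: 0.58 × 0.049 = 0.02842
  Sp. caerulea: 0.12 × 0.02 = 0.0024
  Sp. lutea: 0.23 × 0.09 = 0.0207
P(banded) = 0.0056 + 0.02842 + 0.0024 + 0.0207 = 0.05712 → 0.057.

0.057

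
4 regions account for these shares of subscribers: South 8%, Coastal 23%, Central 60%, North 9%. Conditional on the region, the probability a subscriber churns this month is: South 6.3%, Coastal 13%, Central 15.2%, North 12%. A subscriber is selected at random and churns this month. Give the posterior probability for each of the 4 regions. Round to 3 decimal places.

By Bayes' rule, posterior ∝ prior × likelihood:
  South: 0.08 × 0.063 = 0.00504
  Coastal: 0.23 × 0.13 = 0.0299
  Central: 0.6 × 0.152 = 0.0912
  North: 0.09 × 0.12 = 0.0108
Total = 0.13694.
P(South | churn) = 0.00504/0.13694 ≈ 0.037
P(Coastal | churn) = 0.0299/0.13694 ≈ 0.218
P(Central | churn) = 0.0912/0.13694 ≈ 0.666
P(North | churn) = 0.0108/0.13694 ≈ 0.079

South 0.037, Coastal 0.218, Central 0.666, North 0.079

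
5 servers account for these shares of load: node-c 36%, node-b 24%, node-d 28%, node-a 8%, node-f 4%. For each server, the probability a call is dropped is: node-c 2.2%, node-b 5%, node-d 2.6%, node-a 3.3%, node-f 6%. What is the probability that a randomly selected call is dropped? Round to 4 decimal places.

Compute prior × likelihood for every hypothesis:
  node-c: 0.36 × 0.022 = 0.00792
  node-b: 0.24 × 0.05 = 0.012
  node-d: 0.28 × 0.026 = 0.00728
  node-a: 0.08 × 0.033 = 0.00264
  node-f: 0.04 × 0.06 = 0.0024
P(dropped) = 0.00792 + 0.012 + 0.00728 + 0.00264 + 0.0024 = 0.03224 → 0.0322.

0.0322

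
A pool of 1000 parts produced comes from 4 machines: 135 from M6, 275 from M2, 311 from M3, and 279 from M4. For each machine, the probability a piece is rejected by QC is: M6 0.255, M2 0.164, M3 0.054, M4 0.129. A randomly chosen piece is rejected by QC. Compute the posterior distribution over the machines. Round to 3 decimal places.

Unnormalized posteriors (prior × likelihood):
  M6: 0.135 × 0.255 = 0.034425
  M2: 0.275 × 0.164 = 0.0451
  M3: 0.311 × 0.054 = 0.016794
  M4: 0.279 × 0.129 = 0.035991
Normalizing constant = 0.13231.
P(M6 | rejected) = 0.034425/0.13231 ≈ 0.260
P(M2 | rejected) = 0.0451/0.13231 ≈ 0.341
P(M3 | rejected) = 0.016794/0.13231 ≈ 0.127
P(M4 | rejected) = 0.035991/0.13231 ≈ 0.272

M6 0.260, M2 0.341, M3 0.127, M4 0.272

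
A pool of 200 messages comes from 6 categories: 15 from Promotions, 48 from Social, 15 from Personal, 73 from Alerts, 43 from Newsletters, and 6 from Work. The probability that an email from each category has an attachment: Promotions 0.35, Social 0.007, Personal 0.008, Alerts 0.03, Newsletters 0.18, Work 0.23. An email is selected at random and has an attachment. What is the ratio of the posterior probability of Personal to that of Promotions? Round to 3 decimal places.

Prior × likelihood for each hypothesis:
  Promotions: 0.075 × 0.35 = 0.02625
  Social: 0.24 × 0.007 = 0.00168
  Personal: 0.075 × 0.008 = 0.0006
  Alerts: 0.365 × 0.03 = 0.01095
  Newsletters: 0.215 × 0.18 = 0.0387
  Work: 0.03 × 0.23 = 0.0069
Normalizing constant = 0.08508.
The ratio is 0.0006 / 0.02625 (the normalizer cancels) = 0.023.

0.023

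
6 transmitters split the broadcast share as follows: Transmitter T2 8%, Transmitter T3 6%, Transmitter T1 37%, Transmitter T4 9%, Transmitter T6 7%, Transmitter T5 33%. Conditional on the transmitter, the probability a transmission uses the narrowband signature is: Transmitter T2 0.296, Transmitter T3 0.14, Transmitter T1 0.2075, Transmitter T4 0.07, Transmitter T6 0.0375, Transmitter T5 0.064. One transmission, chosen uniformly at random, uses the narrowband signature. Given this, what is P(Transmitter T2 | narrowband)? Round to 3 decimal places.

0.170

By Bayes' rule, posterior ∝ prior × likelihood:
  Transmitter T2: 0.08 × 0.296 = 0.02368
  Transmitter T3: 0.06 × 0.14 = 0.0084
  Transmitter T1: 0.37 × 0.2075 = 0.076775
  Transmitter T4: 0.09 × 0.07 = 0.0063
  Transmitter T6: 0.07 × 0.0375 = 0.002625
  Transmitter T5: 0.33 × 0.064 = 0.02112
Sum = 0.1389.
P(Transmitter T2 | evidence) = 0.02368 / 0.1389 ≈ 0.170.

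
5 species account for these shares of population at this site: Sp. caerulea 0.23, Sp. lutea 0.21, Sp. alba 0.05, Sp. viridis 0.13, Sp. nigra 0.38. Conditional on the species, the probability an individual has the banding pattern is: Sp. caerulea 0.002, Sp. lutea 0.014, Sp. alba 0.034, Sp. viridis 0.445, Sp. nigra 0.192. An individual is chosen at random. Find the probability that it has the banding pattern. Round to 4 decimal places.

0.1359

Unnormalized posteriors (prior × likelihood):
  Sp. caerulea: 0.23 × 0.002 = 0.00046
  Sp. lutea: 0.21 × 0.014 = 0.00294
  Sp. alba: 0.05 × 0.034 = 0.0017
  Sp. viridis: 0.13 × 0.445 = 0.05785
  Sp. nigra: 0.38 × 0.192 = 0.07296
P(banded) = 0.00046 + 0.00294 + 0.0017 + 0.05785 + 0.07296 = 0.13591 → 0.1359.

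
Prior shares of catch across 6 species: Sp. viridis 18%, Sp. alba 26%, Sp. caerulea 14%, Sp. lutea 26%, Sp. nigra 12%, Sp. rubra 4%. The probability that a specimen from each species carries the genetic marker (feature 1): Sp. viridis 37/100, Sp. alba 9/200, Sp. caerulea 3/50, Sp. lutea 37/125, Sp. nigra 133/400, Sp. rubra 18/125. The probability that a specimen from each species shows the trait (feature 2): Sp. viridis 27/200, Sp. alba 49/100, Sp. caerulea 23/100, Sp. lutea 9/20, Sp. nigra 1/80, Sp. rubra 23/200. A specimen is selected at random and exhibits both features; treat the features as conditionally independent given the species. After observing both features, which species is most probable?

By Bayes' rule, posterior ∝ prior × likelihood:
  Sp. viridis: 0.18 × 0.37 × 0.135 = 0.008991
  Sp. alba: 0.26 × 0.045 × 0.49 = 0.005733
  Sp. caerulea: 0.14 × 0.06 × 0.23 = 0.001932
  Sp. lutea: 0.26 × 0.296 × 0.45 = 0.034632
  Sp. nigra: 0.12 × 0.3325 × 0.0125 = 0.00049875
  Sp. rubra: 0.04 × 0.144 × 0.115 = 0.0006624
Normalizing constant = 0.05244915.
Largest term belongs to Sp. lutea, so Sp. lutea is most probable.

Sp. lutea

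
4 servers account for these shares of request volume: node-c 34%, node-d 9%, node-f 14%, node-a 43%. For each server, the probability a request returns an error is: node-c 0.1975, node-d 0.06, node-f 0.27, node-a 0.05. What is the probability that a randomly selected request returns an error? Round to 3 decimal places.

By Bayes' rule, posterior ∝ prior × likelihood:
  node-c: 0.34 × 0.1975 = 0.06715
  node-d: 0.09 × 0.06 = 0.0054
  node-f: 0.14 × 0.27 = 0.0378
  node-a: 0.43 × 0.05 = 0.0215
P(error) = 0.06715 + 0.0054 + 0.0378 + 0.0215 = 0.13185 → 0.132.

0.132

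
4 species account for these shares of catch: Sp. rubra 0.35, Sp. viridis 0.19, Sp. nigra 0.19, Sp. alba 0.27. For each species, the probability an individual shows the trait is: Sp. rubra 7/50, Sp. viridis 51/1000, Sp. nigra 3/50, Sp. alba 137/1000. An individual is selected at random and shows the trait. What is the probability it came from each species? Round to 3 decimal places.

Sp. rubra 0.458, Sp. viridis 0.090, Sp. nigra 0.106, Sp. alba 0.345

Compute prior × likelihood for every hypothesis:
  Sp. rubra: 0.35 × 0.14 = 0.049
  Sp. viridis: 0.19 × 0.051 = 0.00969
  Sp. nigra: 0.19 × 0.06 = 0.0114
  Sp. alba: 0.27 × 0.137 = 0.03699
Normalizing constant = 0.10708.
P(Sp. rubra | trait) = 0.049/0.10708 ≈ 0.458
P(Sp. viridis | trait) = 0.00969/0.10708 ≈ 0.090
P(Sp. nigra | trait) = 0.0114/0.10708 ≈ 0.106
P(Sp. alba | trait) = 0.03699/0.10708 ≈ 0.345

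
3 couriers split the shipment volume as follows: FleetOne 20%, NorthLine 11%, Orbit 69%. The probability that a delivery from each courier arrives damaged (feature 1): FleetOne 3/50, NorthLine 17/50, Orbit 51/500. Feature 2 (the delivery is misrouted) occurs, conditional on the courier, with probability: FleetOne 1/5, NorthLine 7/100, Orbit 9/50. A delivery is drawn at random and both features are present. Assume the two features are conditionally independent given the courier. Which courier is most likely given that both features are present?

Prior × likelihood for each hypothesis:
  FleetOne: 0.2 × 0.06 × 0.2 = 0.0024
  NorthLine: 0.11 × 0.34 × 0.07 = 0.002618
  Orbit: 0.69 × 0.102 × 0.18 = 0.0126684
Normalizing constant = 0.0176864.
Largest term belongs to Orbit, so Orbit is most probable.

Orbit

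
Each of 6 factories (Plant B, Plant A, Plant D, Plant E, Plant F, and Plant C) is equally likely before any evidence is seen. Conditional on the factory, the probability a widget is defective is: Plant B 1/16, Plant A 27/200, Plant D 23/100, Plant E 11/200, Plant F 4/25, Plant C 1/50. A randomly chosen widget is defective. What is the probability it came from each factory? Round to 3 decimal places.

Plant B 0.094, Plant A 0.204, Plant D 0.347, Plant E 0.083, Plant F 0.242, Plant C 0.030

With a uniform prior (1/6 each), posterior ∝ likelihood:
  Plant B: 0.0625
  Plant A: 0.135
  Plant D: 0.23
  Plant E: 0.055
  Plant F: 0.16
  Plant C: 0.02
Sum = 0.6625.
P(Plant B | defective) = 0.0625/0.6625 ≈ 0.094
P(Plant A | defective) = 0.135/0.6625 ≈ 0.204
P(Plant D | defective) = 0.23/0.6625 ≈ 0.347
P(Plant E | defective) = 0.055/0.6625 ≈ 0.083
P(Plant F | defective) = 0.16/0.6625 ≈ 0.242
P(Plant C | defective) = 0.02/0.6625 ≈ 0.030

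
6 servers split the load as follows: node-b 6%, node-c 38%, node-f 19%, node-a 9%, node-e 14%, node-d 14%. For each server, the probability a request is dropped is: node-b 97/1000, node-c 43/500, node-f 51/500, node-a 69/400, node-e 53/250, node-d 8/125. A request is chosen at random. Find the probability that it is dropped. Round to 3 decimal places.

0.112

Compute prior × likelihood for every hypothesis:
  node-b: 0.06 × 0.097 = 0.00582
  node-c: 0.38 × 0.086 = 0.03268
  node-f: 0.19 × 0.102 = 0.01938
  node-a: 0.09 × 0.1725 = 0.015525
  node-e: 0.14 × 0.212 = 0.02968
  node-d: 0.14 × 0.064 = 0.00896
P(dropped) = 0.00582 + 0.03268 + 0.01938 + 0.015525 + 0.02968 + 0.00896 = 0.112045 → 0.112.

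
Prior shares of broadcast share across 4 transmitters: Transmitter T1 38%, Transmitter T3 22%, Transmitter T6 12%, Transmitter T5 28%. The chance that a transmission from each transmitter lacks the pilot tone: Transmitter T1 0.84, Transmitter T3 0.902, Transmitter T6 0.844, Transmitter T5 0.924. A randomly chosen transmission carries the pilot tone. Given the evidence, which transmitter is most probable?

Transmitter T1

Taking complements, P(pilot | each) = Transmitter T1 0.16, Transmitter T3 0.098, Transmitter T6 0.156, Transmitter T5 0.076.
Compute prior × likelihood for every hypothesis:
  Transmitter T1: 0.38 × 0.16 = 0.0608
  Transmitter T3: 0.22 × 0.098 = 0.02156
  Transmitter T6: 0.12 × 0.156 = 0.01872
  Transmitter T5: 0.28 × 0.076 = 0.02128
Sum = 0.12236.
Largest term belongs to Transmitter T1, so Transmitter T1 is most probable.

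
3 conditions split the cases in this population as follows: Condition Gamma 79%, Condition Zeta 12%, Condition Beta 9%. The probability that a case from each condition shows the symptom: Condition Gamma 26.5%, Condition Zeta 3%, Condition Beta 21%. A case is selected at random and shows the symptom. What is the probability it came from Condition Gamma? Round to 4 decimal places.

0.9030

Compute prior × likelihood for every hypothesis:
  Condition Gamma: 0.79 × 0.265 = 0.20935
  Condition Zeta: 0.12 × 0.03 = 0.0036
  Condition Beta: 0.09 × 0.21 = 0.0189
Sum = 0.23185.
P(Condition Gamma | evidence) = 0.20935 / 0.23185 ≈ 0.9030.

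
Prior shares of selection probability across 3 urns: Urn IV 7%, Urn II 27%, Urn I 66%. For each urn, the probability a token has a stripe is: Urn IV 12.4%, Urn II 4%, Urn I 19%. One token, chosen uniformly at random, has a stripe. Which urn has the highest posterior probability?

Prior × likelihood for each hypothesis:
  Urn IV: 0.07 × 0.124 = 0.00868
  Urn II: 0.27 × 0.04 = 0.0108
  Urn I: 0.66 × 0.19 = 0.1254
Sum = 0.14488.
Largest term belongs to Urn I, so Urn I is most probable.

Urn I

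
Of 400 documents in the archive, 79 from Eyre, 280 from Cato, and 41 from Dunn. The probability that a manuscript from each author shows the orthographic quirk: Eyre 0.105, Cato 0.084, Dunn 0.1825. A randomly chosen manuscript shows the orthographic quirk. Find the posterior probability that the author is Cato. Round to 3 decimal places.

0.599

Prior × likelihood for each hypothesis:
  Eyre: 0.1975 × 0.105 = 0.0207375
  Cato: 0.7 × 0.084 = 0.0588
  Dunn: 0.1025 × 0.1825 = 0.01870625
Sum = 0.09824375.
P(Cato | evidence) = 0.0588 / 0.09824375 ≈ 0.599.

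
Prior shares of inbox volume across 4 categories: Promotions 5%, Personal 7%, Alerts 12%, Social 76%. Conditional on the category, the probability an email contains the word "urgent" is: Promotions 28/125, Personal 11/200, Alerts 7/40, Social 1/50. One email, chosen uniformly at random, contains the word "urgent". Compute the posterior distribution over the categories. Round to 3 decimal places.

Prior × likelihood for each hypothesis:
  Promotions: 0.05 × 0.224 = 0.0112
  Personal: 0.07 × 0.055 = 0.00385
  Alerts: 0.12 × 0.175 = 0.021
  Social: 0.76 × 0.02 = 0.0152
Sum = 0.05125.
P(Promotions | urgent-flag) = 0.0112/0.05125 ≈ 0.219
P(Personal | urgent-flag) = 0.00385/0.05125 ≈ 0.075
P(Alerts | urgent-flag) = 0.021/0.05125 ≈ 0.410
P(Social | urgent-flag) = 0.0152/0.05125 ≈ 0.297
(Check: 0.219+0.075+0.410+0.297 = 1.001.)

Promotions 0.219, Personal 0.075, Alerts 0.410, Social 0.297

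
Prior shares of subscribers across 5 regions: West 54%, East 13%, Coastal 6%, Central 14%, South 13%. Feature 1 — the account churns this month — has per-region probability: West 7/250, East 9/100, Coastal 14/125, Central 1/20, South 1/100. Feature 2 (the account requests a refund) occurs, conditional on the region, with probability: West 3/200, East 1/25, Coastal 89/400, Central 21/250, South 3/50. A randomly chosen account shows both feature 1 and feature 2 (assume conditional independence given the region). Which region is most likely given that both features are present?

By Bayes' rule, posterior ∝ prior × likelihood:
  West: 0.54 × 0.028 × 0.015 = 0.0002268
  East: 0.13 × 0.09 × 0.04 = 0.000468
  Coastal: 0.06 × 0.112 × 0.2225 = 0.0014952
  Central: 0.14 × 0.05 × 0.084 = 0.000588
  South: 0.13 × 0.01 × 0.06 = 0.000078
Sum = 0.002856.
Largest term belongs to Coastal, so Coastal is most probable.

Coastal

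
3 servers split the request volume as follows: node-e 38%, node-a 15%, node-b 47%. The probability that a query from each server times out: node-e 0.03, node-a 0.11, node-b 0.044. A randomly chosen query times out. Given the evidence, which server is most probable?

node-b

By Bayes' rule, posterior ∝ prior × likelihood:
  node-e: 0.38 × 0.03 = 0.0114
  node-a: 0.15 × 0.11 = 0.0165
  node-b: 0.47 × 0.044 = 0.02068
Sum = 0.04858.
Largest term belongs to node-b, so node-b is most probable.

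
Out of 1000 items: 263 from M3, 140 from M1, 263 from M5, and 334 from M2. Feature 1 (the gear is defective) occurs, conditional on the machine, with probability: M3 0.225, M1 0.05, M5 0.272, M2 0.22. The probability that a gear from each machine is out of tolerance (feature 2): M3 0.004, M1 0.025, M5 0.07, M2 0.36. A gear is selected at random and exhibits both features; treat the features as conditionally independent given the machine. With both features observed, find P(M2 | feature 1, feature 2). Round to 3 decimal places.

Unnormalized posteriors (prior × likelihood):
  M3: 0.263 × 0.225 × 0.004 = 0.0002367
  M1: 0.14 × 0.05 × 0.025 = 0.000175
  M5: 0.263 × 0.272 × 0.07 = 0.00500752
  M2: 0.334 × 0.22 × 0.36 = 0.0264528
Normalizing constant = 0.03187202.
P(M2 | evidence) = 0.0264528 / 0.03187202 ≈ 0.830.

0.830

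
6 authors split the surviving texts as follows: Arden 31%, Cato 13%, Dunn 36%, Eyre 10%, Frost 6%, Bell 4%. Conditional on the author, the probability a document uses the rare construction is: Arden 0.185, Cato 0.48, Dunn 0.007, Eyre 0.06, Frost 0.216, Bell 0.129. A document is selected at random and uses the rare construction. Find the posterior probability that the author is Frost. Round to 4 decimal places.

0.0885

Compute prior × likelihood for every hypothesis:
  Arden: 0.31 × 0.185 = 0.05735
  Cato: 0.13 × 0.48 = 0.0624
  Dunn: 0.36 × 0.007 = 0.00252
  Eyre: 0.1 × 0.06 = 0.006
  Frost: 0.06 × 0.216 = 0.01296
  Bell: 0.04 × 0.129 = 0.00516
Sum = 0.14639.
P(Frost | evidence) = 0.01296 / 0.14639 ≈ 0.0885.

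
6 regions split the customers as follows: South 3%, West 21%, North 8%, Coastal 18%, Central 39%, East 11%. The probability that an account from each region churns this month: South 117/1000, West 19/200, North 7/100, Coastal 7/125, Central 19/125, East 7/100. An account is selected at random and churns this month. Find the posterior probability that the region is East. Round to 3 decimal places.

0.073

By Bayes' rule, posterior ∝ prior × likelihood:
  South: 0.03 × 0.117 = 0.00351
  West: 0.21 × 0.095 = 0.01995
  North: 0.08 × 0.07 = 0.0056
  Coastal: 0.18 × 0.056 = 0.01008
  Central: 0.39 × 0.152 = 0.05928
  East: 0.11 × 0.07 = 0.0077
Sum = 0.10612.
P(East | evidence) = 0.0077 / 0.10612 ≈ 0.073.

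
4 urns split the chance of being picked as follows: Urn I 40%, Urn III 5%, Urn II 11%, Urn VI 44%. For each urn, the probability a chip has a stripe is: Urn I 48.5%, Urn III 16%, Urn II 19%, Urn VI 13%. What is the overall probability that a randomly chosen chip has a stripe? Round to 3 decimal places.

Compute prior × likelihood for every hypothesis:
  Urn I: 0.4 × 0.485 = 0.194
  Urn III: 0.05 × 0.16 = 0.008
  Urn II: 0.11 × 0.19 = 0.0209
  Urn VI: 0.44 × 0.13 = 0.0572
P(striped) = 0.194 + 0.008 + 0.0209 + 0.0572 = 0.2801 → 0.280.

0.280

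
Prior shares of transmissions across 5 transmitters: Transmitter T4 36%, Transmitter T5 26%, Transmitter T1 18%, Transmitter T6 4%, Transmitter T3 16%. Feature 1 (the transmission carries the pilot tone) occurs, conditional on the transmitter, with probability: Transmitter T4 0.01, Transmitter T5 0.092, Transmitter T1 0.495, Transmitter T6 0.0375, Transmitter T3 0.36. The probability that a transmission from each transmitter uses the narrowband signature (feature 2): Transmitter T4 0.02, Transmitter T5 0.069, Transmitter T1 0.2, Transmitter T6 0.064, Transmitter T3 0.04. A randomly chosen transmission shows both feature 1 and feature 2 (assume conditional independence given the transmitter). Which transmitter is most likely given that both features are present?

Transmitter T1

Unnormalized posteriors (prior × likelihood):
  Transmitter T4: 0.36 × 0.01 × 0.02 = 0.000072
  Transmitter T5: 0.26 × 0.092 × 0.069 = 0.00165048
  Transmitter T1: 0.18 × 0.495 × 0.2 = 0.01782
  Transmitter T6: 0.04 × 0.0375 × 0.064 = 0.000096
  Transmitter T3: 0.16 × 0.36 × 0.04 = 0.002304
Normalizing constant = 0.02194248.
Largest term belongs to Transmitter T1, so Transmitter T1 is most probable.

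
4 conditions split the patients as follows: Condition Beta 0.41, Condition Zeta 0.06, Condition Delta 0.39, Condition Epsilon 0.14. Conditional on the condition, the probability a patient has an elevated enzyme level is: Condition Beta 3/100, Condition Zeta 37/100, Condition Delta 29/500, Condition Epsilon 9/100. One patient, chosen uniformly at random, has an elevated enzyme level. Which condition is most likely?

By Bayes' rule, posterior ∝ prior × likelihood:
  Condition Beta: 0.41 × 0.03 = 0.0123
  Condition Zeta: 0.06 × 0.37 = 0.0222
  Condition Delta: 0.39 × 0.058 = 0.02262
  Condition Epsilon: 0.14 × 0.09 = 0.0126
Sum = 0.06972.
Largest term belongs to Condition Delta, so Condition Delta is most probable.

Condition Delta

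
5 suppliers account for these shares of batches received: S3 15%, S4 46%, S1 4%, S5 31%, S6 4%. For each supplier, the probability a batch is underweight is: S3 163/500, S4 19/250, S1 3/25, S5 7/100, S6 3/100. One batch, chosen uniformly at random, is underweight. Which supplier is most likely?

Unnormalized posteriors (prior × likelihood):
  S3: 0.15 × 0.326 = 0.0489
  S4: 0.46 × 0.076 = 0.03496
  S1: 0.04 × 0.12 = 0.0048
  S5: 0.31 × 0.07 = 0.0217
  S6: 0.04 × 0.03 = 0.0012
Normalizing constant = 0.11156.
Largest term belongs to S3, so S3 is most probable.

S3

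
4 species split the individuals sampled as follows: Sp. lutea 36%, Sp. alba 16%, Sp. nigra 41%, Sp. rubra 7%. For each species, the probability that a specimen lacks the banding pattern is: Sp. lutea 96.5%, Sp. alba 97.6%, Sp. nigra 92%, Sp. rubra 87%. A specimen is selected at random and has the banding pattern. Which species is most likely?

Taking complements, P(banded | each) = Sp. lutea 0.035, Sp. alba 0.024, Sp. nigra 0.08, Sp. rubra 0.13.
By Bayes' rule, posterior ∝ prior × likelihood:
  Sp. lutea: 0.36 × 0.035 = 0.0126
  Sp. alba: 0.16 × 0.024 = 0.00384
  Sp. nigra: 0.41 × 0.08 = 0.0328
  Sp. rubra: 0.07 × 0.13 = 0.0091
Sum = 0.05834.
Largest term belongs to Sp. nigra, so Sp. nigra is most probable.

Sp. nigra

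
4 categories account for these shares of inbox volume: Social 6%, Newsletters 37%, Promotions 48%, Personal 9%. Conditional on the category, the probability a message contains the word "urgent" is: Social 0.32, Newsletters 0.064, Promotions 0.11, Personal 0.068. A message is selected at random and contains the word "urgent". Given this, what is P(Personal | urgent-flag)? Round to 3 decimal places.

Prior × likelihood for each hypothesis:
  Social: 0.06 × 0.32 = 0.0192
  Newsletters: 0.37 × 0.064 = 0.02368
  Promotions: 0.48 × 0.11 = 0.0528
  Personal: 0.09 × 0.068 = 0.00612
Total = 0.1018.
P(Personal | evidence) = 0.00612 / 0.1018 ≈ 0.060.

0.060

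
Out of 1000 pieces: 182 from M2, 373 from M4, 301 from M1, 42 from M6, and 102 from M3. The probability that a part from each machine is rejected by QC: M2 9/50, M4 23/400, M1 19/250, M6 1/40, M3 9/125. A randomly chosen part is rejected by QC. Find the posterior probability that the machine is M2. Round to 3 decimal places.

Prior × likelihood for each hypothesis:
  M2: 0.182 × 0.18 = 0.03276
  M4: 0.373 × 0.0575 = 0.0214475
  M1: 0.301 × 0.076 = 0.022876
  M6: 0.042 × 0.025 = 0.00105
  M3: 0.102 × 0.072 = 0.007344
Sum = 0.0854775.
P(M2 | evidence) = 0.03276 / 0.0854775 ≈ 0.383.

0.383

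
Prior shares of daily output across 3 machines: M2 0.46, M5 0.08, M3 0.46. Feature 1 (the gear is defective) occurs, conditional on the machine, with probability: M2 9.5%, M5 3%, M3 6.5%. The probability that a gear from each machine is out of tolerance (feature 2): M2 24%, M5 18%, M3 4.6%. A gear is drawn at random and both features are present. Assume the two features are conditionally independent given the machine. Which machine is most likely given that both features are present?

M2

Prior × likelihood for each hypothesis:
  M2: 0.46 × 0.095 × 0.24 = 0.010488
  M5: 0.08 × 0.03 × 0.18 = 0.000432
  M3: 0.46 × 0.065 × 0.046 = 0.0013754
Sum = 0.0122954.
Largest term belongs to M2, so M2 is most probable.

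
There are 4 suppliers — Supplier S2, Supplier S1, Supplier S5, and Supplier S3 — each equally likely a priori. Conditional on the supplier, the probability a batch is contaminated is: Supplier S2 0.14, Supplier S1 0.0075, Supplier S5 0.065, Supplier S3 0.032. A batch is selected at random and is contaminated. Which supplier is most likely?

With a uniform prior (1/4 each), posterior ∝ likelihood:
  Supplier S2: 0.14
  Supplier S1: 0.0075
  Supplier S5: 0.065
  Supplier S3: 0.032
Normalizing constant = 0.2445.
Largest term belongs to Supplier S2, so Supplier S2 is most probable.

Supplier S2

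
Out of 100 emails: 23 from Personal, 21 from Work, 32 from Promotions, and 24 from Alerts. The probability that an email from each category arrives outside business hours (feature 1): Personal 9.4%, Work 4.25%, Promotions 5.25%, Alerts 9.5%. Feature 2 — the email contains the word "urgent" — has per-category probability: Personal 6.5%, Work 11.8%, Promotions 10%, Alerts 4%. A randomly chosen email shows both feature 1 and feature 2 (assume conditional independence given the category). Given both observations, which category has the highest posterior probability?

By Bayes' rule, posterior ∝ prior × likelihood:
  Personal: 0.23 × 0.094 × 0.065 = 0.0014053
  Work: 0.21 × 0.0425 × 0.118 = 0.00105315
  Promotions: 0.32 × 0.0525 × 0.1 = 0.00168
  Alerts: 0.24 × 0.095 × 0.04 = 0.000912
Sum = 0.00505045.
Largest term belongs to Promotions, so Promotions is most probable.

Promotions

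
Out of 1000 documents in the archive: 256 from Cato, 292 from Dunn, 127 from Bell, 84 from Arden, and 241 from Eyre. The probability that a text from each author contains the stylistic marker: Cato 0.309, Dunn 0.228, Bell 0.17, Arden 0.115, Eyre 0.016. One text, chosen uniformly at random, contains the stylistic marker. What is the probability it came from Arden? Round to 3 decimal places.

0.053

Prior × likelihood for each hypothesis:
  Cato: 0.256 × 0.309 = 0.079104
  Dunn: 0.292 × 0.228 = 0.066576
  Bell: 0.127 × 0.17 = 0.02159
  Arden: 0.084 × 0.115 = 0.00966
  Eyre: 0.241 × 0.016 = 0.003856
Normalizing constant = 0.180786.
P(Arden | evidence) = 0.00966 / 0.180786 ≈ 0.053.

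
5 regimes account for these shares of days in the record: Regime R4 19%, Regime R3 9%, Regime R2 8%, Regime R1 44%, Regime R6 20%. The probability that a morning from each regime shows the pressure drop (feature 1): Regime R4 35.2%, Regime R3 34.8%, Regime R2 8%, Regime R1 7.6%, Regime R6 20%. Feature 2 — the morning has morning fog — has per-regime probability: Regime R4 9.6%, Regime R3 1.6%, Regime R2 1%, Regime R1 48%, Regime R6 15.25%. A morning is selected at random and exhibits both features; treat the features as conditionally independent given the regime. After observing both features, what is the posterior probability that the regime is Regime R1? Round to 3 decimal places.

By Bayes' rule, posterior ∝ prior × likelihood:
  Regime R4: 0.19 × 0.352 × 0.096 = 0.00642048
  Regime R3: 0.09 × 0.348 × 0.016 = 0.00050112
  Regime R2: 0.08 × 0.08 × 0.01 = 0.000064
  Regime R1: 0.44 × 0.076 × 0.48 = 0.0160512
  Regime R6: 0.2 × 0.2 × 0.1525 = 0.0061
Sum = 0.0291368.
P(Regime R1 | evidence) = 0.0160512 / 0.0291368 ≈ 0.551.

0.551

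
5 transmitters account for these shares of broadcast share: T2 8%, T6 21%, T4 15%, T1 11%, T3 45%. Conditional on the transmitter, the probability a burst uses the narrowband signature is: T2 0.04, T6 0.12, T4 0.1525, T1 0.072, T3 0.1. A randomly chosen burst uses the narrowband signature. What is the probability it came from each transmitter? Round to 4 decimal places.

T2 0.0307, T6 0.2419, T4 0.2195, T1 0.0760, T3 0.4319

By Bayes' rule, posterior ∝ prior × likelihood:
  T2: 0.08 × 0.04 = 0.0032
  T6: 0.21 × 0.12 = 0.0252
  T4: 0.15 × 0.1525 = 0.022875
  T1: 0.11 × 0.072 = 0.00792
  T3: 0.45 × 0.1 = 0.045
Normalizing constant = 0.104195.
P(T2 | narrowband) = 0.0032/0.104195 ≈ 0.0307
P(T6 | narrowband) = 0.0252/0.104195 ≈ 0.2419
P(T4 | narrowband) = 0.022875/0.104195 ≈ 0.2195
P(T1 | narrowband) = 0.00792/0.104195 ≈ 0.0760
P(T3 | narrowband) = 0.045/0.104195 ≈ 0.4319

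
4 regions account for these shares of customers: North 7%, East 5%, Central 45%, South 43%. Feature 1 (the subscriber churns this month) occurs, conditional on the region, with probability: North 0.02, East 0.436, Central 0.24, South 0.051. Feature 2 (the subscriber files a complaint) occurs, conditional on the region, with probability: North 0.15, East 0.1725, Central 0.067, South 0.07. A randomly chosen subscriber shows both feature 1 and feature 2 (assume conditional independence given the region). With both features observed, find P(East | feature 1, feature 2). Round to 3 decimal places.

0.295

Unnormalized posteriors (prior × likelihood):
  North: 0.07 × 0.02 × 0.15 = 0.00021
  East: 0.05 × 0.436 × 0.1725 = 0.0037605
  Central: 0.45 × 0.24 × 0.067 = 0.007236
  South: 0.43 × 0.051 × 0.07 = 0.0015351
Total = 0.0127416.
P(East | evidence) = 0.0037605 / 0.0127416 ≈ 0.295.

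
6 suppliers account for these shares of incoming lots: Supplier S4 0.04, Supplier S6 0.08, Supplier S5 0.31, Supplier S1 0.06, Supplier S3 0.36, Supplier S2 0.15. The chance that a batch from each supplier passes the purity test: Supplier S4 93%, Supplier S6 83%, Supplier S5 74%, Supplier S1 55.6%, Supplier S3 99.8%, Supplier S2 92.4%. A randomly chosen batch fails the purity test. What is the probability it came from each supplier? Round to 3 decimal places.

Supplier S4 0.021, Supplier S6 0.100, Supplier S5 0.594, Supplier S1 0.196, Supplier S3 0.005, Supplier S2 0.084

Taking complements, P(off-spec | each) = Supplier S4 0.07, Supplier S6 0.17, Supplier S5 0.26, Supplier S1 0.444, Supplier S3 0.002, Supplier S2 0.076.
Unnormalized posteriors (prior × likelihood):
  Supplier S4: 0.04 × 0.07 = 0.0028
  Supplier S6: 0.08 × 0.17 = 0.0136
  Supplier S5: 0.31 × 0.26 = 0.0806
  Supplier S1: 0.06 × 0.444 = 0.02664
  Supplier S3: 0.36 × 0.002 = 0.00072
  Supplier S2: 0.15 × 0.076 = 0.0114
Normalizing constant = 0.13576.
P(Supplier S4 | off-spec) = 0.0028/0.13576 ≈ 0.021
P(Supplier S6 | off-spec) = 0.0136/0.13576 ≈ 0.100
P(Supplier S5 | off-spec) = 0.0806/0.13576 ≈ 0.594
P(Supplier S1 | off-spec) = 0.02664/0.13576 ≈ 0.196
P(Supplier S3 | off-spec) = 0.00072/0.13576 ≈ 0.005
P(Supplier S2 | off-spec) = 0.0114/0.13576 ≈ 0.084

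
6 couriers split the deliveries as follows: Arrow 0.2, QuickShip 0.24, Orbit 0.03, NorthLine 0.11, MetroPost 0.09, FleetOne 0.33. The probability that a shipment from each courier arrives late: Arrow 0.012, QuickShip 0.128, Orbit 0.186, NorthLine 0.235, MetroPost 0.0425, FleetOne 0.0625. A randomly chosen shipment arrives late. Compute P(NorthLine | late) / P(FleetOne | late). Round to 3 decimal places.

1.253

Prior × likelihood for each hypothesis:
  Arrow: 0.2 × 0.012 = 0.0024
  QuickShip: 0.24 × 0.128 = 0.03072
  Orbit: 0.03 × 0.186 = 0.00558
  NorthLine: 0.11 × 0.235 = 0.02585
  MetroPost: 0.09 × 0.0425 = 0.003825
  FleetOne: 0.33 × 0.0625 = 0.020625
Total = 0.089.
The ratio is 0.02585 / 0.020625 (the normalizer cancels) = 1.253.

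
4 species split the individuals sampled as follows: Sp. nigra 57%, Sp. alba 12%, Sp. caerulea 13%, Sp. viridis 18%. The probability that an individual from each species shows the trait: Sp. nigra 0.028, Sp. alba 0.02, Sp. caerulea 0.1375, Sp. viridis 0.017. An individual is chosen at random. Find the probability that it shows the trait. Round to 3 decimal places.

0.039

Unnormalized posteriors (prior × likelihood):
  Sp. nigra: 0.57 × 0.028 = 0.01596
  Sp. alba: 0.12 × 0.02 = 0.0024
  Sp. caerulea: 0.13 × 0.1375 = 0.017875
  Sp. viridis: 0.18 × 0.017 = 0.00306
P(trait) = 0.01596 + 0.0024 + 0.017875 + 0.00306 = 0.039295 → 0.039.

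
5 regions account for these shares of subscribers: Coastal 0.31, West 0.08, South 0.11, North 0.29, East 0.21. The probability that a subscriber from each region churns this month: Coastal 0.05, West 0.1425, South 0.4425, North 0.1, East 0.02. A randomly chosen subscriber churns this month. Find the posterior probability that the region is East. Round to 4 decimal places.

0.0386

By Bayes' rule, posterior ∝ prior × likelihood:
  Coastal: 0.31 × 0.05 = 0.0155
  West: 0.08 × 0.1425 = 0.0114
  South: 0.11 × 0.4425 = 0.048675
  North: 0.29 × 0.1 = 0.029
  East: 0.21 × 0.02 = 0.0042
Normalizing constant = 0.108775.
P(East | evidence) = 0.0042 / 0.108775 ≈ 0.0386.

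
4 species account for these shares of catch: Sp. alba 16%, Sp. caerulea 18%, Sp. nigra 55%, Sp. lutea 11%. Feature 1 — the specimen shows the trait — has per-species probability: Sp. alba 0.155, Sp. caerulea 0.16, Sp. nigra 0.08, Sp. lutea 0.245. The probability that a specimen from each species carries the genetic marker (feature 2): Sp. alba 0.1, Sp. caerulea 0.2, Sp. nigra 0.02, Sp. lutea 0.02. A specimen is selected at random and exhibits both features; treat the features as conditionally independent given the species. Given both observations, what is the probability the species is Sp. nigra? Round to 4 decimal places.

0.0911

Prior × likelihood for each hypothesis:
  Sp. alba: 0.16 × 0.155 × 0.1 = 0.00248
  Sp. caerulea: 0.18 × 0.16 × 0.2 = 0.00576
  Sp. nigra: 0.55 × 0.08 × 0.02 = 0.00088
  Sp. lutea: 0.11 × 0.245 × 0.02 = 0.000539
Sum = 0.009659.
P(Sp. nigra | evidence) = 0.00088 / 0.009659 ≈ 0.0911.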